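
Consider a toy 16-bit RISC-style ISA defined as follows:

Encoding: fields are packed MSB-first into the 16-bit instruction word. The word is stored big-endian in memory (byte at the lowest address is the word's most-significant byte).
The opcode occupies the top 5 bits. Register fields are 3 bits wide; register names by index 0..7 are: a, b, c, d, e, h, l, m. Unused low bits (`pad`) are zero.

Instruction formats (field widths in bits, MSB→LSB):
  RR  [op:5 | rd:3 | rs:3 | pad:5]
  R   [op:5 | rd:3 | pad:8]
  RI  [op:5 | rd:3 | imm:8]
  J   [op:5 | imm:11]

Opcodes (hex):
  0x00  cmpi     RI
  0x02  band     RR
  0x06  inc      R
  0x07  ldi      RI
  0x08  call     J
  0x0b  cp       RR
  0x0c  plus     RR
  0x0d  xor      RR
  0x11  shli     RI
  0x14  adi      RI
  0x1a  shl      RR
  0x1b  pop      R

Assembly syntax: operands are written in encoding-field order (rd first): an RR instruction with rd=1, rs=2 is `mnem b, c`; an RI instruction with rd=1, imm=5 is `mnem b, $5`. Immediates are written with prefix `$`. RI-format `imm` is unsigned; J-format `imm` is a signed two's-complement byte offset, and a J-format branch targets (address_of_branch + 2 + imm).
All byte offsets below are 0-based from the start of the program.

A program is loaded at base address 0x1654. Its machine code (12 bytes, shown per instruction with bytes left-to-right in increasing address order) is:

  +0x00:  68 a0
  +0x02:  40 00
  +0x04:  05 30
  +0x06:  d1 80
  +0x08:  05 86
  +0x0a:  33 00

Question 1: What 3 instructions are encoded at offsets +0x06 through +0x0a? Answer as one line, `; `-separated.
+0x06: d1 80 ⇒ word 0xd180 (big)
  opcode bits[15:11]=0x1a: shl/RR
  rd@[10:8]=0x1 ⇒ b
  rs@[7:5]=0x4 ⇒ e
+0x08: 05 86 ⇒ word 0x0586 (big)
  opcode bits[15:11]=0x0: cmpi/RI
  rd@[10:8]=0x5 ⇒ h
  imm@[7:0]=0x86 ⇒ $134
+0x0a: 33 00 ⇒ word 0x3300 (big)
  opcode bits[15:11]=0x6: inc/R
  rd@[10:8]=0x3 ⇒ d

shl b, e; cmpi h, $134; inc d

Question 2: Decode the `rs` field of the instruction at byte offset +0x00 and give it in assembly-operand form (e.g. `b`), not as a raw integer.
[00] 68 a0 → 0x68a0
  op=0x68a0>>11=0xd ⇒ xor (RR)
  rd: (w>>8)&0x7=0x0 → a
  rs: (w>>5)&0x7=0x5 → h

h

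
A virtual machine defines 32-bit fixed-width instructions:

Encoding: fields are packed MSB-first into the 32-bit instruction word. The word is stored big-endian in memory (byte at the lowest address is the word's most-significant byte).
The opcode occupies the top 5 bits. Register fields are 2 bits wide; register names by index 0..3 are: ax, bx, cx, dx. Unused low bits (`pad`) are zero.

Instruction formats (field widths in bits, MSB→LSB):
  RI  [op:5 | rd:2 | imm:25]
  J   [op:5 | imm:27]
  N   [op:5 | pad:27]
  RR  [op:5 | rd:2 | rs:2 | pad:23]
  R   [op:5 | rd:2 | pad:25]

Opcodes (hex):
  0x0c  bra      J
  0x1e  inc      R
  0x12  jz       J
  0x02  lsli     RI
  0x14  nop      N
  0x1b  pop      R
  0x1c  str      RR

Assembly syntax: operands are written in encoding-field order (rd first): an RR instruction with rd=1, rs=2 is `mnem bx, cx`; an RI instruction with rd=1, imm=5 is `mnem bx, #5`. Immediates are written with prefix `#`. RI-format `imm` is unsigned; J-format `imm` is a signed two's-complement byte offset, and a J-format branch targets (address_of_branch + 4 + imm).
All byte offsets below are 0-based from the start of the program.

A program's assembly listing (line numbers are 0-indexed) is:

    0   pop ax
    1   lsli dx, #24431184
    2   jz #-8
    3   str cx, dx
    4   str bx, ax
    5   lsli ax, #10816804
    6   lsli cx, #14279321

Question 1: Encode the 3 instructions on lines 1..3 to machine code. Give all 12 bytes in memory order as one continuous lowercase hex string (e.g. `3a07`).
1. lsli fields op=0x2:5|rd=3:2|imm=24431184:25 → word 1774ca50h → 17 74 ca 50
2. jz fields op=0x12:5|imm=-8:27 → word 97fffff8h → 97 ff ff f8
3. str fields op=0x1c:5|rd=2:2|rs=3:2|pad=0:23 → word e5800000h → e5 80 00 00

1774ca5097fffff8e5800000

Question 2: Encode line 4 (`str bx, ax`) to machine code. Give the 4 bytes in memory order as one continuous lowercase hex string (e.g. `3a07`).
4. str fields op=0x1c:5|rd=1:2|rs=0:2|pad=0:23 → word e2000000h → e2 00 00 00

e2000000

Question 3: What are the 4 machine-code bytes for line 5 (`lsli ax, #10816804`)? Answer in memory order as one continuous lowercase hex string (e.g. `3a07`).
L5: lsli op=0x2:5|rd=0:2|imm=10816804:25 ⇒ 0x10a50d24 ⇒ big 10 a5 0d 24

10a50d24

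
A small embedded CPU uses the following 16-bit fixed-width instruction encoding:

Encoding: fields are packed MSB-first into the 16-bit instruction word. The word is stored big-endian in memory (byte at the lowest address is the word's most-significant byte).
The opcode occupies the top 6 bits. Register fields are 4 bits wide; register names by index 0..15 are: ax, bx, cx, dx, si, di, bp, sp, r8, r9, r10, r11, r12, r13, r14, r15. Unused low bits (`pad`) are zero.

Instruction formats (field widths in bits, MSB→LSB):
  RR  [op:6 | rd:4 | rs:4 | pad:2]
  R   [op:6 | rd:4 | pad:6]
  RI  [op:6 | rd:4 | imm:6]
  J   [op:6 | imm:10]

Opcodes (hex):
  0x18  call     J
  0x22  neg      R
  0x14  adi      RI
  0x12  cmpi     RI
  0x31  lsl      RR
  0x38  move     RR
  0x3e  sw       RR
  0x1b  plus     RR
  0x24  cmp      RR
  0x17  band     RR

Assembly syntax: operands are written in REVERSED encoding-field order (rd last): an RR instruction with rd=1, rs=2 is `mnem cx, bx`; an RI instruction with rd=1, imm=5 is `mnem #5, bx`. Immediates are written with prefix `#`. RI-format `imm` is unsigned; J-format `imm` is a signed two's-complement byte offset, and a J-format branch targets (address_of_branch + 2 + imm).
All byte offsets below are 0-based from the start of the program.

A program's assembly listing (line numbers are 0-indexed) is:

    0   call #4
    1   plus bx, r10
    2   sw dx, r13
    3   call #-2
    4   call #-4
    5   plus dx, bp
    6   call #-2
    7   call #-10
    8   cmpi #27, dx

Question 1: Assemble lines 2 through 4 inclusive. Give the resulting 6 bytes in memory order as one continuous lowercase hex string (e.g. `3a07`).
fb4c63fe63fc

L2: sw op=0x3e:6|rd=13:4|rs=3:4|pad=0:2 ⇒ 0xfb4c ⇒ big fb 4c
L3: call op=0x18:6|imm=-2:10 ⇒ 0x63fe ⇒ big 63 fe
L4: call op=0x18:6|imm=-4:10 ⇒ 0x63fc ⇒ big 63 fc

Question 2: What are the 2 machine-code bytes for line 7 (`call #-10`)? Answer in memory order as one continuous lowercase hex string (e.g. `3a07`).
L7: call op=0x18:6|imm=-10:10 ⇒ 0x63f6 ⇒ big 63 f6

63f6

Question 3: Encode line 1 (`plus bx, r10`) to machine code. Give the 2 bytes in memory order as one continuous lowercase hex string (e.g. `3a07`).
6e84

L1: plus op=0x1b:6|rd=10:4|rs=1:4|pad=0:2 ⇒ 0x6e84 ⇒ big 6e 84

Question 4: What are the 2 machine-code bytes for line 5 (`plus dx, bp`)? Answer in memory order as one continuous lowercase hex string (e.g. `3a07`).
6d8c

5. plus fields op=0x1b:6|rd=6:4|rs=3:4|pad=0:2 → word 6d8ch → 6d 8c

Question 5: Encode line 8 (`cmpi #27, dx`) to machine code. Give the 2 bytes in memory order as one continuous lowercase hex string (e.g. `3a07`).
L8: cmpi op=0x12:6|rd=3:4|imm=27:6 ⇒ 0x48db ⇒ big 48 db

48db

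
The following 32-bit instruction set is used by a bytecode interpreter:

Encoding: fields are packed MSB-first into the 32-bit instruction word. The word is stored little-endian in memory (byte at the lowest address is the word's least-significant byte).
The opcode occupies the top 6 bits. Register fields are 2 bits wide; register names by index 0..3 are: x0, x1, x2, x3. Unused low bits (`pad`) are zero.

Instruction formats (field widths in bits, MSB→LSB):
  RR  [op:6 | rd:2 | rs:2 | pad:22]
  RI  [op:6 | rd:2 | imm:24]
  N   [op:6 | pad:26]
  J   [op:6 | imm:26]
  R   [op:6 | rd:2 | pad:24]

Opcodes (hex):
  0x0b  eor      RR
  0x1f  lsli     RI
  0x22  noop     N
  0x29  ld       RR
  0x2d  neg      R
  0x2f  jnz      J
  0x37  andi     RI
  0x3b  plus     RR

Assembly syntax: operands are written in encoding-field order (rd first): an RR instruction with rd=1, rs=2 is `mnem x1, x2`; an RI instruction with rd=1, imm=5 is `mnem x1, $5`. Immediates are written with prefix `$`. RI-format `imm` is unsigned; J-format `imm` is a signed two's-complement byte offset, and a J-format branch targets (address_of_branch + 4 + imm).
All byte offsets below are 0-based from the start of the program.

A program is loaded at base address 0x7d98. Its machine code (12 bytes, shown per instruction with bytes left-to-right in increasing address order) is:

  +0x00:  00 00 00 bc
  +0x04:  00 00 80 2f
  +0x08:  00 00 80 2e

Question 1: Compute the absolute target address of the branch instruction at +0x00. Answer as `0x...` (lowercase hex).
+0x00: 00 00 00 bc ⇒ word 0xbc000000 (little)
  opcode bits[31:26]=0x2f: jnz/J
  [25:0] imm=0 = $0
  target = base 0x7d98 + off 0x00 + 4 + imm 0 = 0x7d9c

0x7d9c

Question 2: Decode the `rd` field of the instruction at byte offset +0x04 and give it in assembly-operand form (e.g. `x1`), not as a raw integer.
x3

+0x04: 00 00 80 2f ⇒ word 0x2f800000 (little)
  op=0x2f800000>>26=0xb ⇒ eor (RR)
  rd: (w>>24)&0x3=0x3 → x3
  rs: (w>>22)&0x3=0x2 → x2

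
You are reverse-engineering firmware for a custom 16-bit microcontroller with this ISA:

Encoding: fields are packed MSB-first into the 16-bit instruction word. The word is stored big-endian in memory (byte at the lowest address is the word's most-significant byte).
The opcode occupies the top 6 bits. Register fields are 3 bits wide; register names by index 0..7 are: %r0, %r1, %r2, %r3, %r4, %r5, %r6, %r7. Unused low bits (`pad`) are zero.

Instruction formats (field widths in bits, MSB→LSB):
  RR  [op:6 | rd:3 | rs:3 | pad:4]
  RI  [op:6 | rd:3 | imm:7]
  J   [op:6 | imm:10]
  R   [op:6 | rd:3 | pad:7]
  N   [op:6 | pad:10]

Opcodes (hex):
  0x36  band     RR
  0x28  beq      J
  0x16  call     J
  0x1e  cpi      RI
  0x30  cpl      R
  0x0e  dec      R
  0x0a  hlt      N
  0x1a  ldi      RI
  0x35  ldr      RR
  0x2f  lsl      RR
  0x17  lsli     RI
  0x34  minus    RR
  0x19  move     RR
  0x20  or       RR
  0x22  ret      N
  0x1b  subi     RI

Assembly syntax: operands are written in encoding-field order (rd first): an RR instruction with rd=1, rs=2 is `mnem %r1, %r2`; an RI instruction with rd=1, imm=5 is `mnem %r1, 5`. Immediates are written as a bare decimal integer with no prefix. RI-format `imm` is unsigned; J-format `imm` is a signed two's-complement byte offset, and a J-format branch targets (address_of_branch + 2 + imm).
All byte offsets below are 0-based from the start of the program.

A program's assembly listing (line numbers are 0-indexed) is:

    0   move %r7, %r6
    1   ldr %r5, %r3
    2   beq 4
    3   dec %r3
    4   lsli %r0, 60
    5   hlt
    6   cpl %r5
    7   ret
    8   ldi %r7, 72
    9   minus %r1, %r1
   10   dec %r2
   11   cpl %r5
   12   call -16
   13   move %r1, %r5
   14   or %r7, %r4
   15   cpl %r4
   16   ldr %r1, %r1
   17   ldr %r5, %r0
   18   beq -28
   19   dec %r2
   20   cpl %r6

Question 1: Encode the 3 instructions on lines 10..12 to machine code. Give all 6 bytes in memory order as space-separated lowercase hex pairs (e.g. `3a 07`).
39 00 c2 80 5b f0

10. dec fields op=0xe:6|rd=2:3|pad=0:7 → word 3900h → 39 00
11. cpl fields op=0x30:6|rd=5:3|pad=0:7 → word c280h → c2 80
12. call fields op=0x16:6|imm=-16:10 → word 5bf0h → 5b f0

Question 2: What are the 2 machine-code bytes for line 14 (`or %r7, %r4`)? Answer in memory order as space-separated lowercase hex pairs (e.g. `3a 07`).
line 14 (or): pack op=0x20:6|rd=7:3|rs=4:3|pad=0:4 = 0x83c0; big→ 83 c0

83 c0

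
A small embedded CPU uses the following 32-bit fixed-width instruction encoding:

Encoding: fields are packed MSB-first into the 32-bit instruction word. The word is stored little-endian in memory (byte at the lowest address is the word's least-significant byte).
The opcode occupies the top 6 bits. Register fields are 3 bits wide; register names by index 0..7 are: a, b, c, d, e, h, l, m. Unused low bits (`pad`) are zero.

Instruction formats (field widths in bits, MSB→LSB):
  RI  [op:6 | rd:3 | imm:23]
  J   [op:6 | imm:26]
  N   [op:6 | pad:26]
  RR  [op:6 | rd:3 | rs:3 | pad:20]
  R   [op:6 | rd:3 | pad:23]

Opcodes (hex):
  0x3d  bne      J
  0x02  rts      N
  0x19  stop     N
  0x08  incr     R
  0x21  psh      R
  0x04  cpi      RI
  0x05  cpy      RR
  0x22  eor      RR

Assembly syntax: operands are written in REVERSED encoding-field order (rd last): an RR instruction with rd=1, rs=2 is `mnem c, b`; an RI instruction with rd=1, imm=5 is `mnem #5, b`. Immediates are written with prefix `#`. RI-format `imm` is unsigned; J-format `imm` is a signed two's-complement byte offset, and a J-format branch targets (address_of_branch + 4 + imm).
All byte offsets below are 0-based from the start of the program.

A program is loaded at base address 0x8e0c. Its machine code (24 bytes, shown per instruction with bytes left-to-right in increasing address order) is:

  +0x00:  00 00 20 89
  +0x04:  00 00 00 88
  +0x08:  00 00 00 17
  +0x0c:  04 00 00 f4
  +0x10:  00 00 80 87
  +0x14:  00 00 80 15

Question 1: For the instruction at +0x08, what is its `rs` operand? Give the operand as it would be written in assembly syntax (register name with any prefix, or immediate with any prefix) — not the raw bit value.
a

off 0x08: read 00 00 00 17 as little → 0x17000000
  top 6b → 0x5 → cpy [RR]
  rd: (w>>23)&0x7=0x6 → l
  rs: (w>>20)&0x7=0x0 → a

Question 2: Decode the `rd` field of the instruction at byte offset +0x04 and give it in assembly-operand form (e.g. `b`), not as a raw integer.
a

+0x04: 00 00 00 88 ⇒ word 0x88000000 (little)
  op=0x88000000>>26=0x22 ⇒ eor (RR)
  rd@[25:23]=0x0 ⇒ a
  rs@[22:20]=0x0 ⇒ a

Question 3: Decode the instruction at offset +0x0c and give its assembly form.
+0x0c: 04 00 00 f4 ⇒ word 0xf4000004 (little)
  top 6b → 0x3d → bne [J]
  imm: (w>>0)&0x3ffffff=0x4 → #4

bne #4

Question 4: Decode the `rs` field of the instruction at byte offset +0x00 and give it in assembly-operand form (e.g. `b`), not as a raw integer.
[00] 00 00 20 89 → 0x89200000
  op=0x89200000>>26=0x22 ⇒ eor (RR)
  [25:23] rd=2 = c
  [22:20] rs=2 = c

c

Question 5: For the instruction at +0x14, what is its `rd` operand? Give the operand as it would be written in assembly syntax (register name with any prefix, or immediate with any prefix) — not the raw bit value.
off 0x14: read 00 00 80 15 as little → 0x15800000
  opcode bits[31:26]=0x5: cpy/RR
  rd@[25:23]=0x3 ⇒ d
  rs@[22:20]=0x0 ⇒ a

d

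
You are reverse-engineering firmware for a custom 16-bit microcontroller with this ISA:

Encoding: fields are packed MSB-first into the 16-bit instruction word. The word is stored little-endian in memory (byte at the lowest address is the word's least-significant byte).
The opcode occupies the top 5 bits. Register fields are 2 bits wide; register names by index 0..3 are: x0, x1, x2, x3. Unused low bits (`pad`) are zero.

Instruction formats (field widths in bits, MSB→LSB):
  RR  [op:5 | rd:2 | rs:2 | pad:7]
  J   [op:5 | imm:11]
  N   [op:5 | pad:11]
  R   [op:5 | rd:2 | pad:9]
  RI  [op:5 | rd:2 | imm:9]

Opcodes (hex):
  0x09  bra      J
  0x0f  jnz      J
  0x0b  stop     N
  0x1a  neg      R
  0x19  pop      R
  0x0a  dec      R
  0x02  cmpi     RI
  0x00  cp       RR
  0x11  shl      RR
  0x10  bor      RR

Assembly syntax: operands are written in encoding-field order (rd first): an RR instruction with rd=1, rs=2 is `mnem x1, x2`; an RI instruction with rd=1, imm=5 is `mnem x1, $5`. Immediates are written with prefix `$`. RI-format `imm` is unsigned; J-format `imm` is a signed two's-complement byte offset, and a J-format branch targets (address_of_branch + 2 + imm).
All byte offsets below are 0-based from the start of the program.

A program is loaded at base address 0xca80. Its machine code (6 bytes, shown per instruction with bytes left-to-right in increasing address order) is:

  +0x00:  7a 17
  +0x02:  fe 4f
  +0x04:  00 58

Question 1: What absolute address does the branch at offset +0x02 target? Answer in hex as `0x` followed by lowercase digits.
+0x02: fe 4f ⇒ word 0x4ffe (little)
  top 5b → 0x9 → bra [J]
  [10:0] imm=2046 (s11→-2) = $-2
  target = base 0xca80 + off 0x02 + 2 + imm -2 = 0xca82

0xca82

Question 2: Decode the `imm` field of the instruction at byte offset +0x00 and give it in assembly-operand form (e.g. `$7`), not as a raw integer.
+0x00: 7a 17 ⇒ word 0x177a (little)
  top 5b → 0x2 → cmpi [RI]
  rd@[10:9]=0x3 ⇒ x3
  imm@[8:0]=0x17a ⇒ $378

$378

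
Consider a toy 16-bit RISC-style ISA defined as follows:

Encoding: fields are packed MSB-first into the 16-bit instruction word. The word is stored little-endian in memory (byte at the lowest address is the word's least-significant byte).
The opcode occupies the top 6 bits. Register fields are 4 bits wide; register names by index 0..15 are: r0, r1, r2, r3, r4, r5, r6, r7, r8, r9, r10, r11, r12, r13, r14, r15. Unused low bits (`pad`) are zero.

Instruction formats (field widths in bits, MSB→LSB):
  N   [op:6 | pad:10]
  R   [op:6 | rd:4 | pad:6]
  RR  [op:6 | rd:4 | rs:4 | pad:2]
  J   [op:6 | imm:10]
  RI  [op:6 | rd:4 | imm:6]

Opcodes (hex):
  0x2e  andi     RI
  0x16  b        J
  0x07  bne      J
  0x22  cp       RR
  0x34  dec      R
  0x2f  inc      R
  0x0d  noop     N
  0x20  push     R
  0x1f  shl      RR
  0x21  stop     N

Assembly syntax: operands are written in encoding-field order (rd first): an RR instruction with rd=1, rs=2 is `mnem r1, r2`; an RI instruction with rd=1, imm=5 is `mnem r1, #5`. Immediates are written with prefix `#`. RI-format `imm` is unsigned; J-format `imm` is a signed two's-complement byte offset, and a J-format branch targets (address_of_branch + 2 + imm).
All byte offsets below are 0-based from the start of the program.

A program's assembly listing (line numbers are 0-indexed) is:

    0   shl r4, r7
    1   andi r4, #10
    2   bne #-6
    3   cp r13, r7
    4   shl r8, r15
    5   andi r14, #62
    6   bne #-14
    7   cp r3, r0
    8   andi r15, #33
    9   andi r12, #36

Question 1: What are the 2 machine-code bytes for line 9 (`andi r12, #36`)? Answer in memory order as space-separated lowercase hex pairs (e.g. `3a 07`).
L9: andi op=0x2e:6|rd=12:4|imm=36:6 ⇒ 0xbb24 ⇒ little 24 bb

24 bb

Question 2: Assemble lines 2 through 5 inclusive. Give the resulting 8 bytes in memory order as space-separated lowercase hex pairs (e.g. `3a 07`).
line 2 (bne): pack op=0x7:6|imm=-6:10 = 0x1ffa; little→ fa 1f
line 3 (cp): pack op=0x22:6|rd=13:4|rs=7:4|pad=0:2 = 0x8b5c; little→ 5c 8b
line 4 (shl): pack op=0x1f:6|rd=8:4|rs=15:4|pad=0:2 = 0x7e3c; little→ 3c 7e
line 5 (andi): pack op=0x2e:6|rd=14:4|imm=62:6 = 0xbbbe; little→ be bb

fa 1f 5c 8b 3c 7e be bb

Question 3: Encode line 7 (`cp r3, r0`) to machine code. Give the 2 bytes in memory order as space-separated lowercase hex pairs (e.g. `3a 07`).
c0 88

line 7 (cp): pack op=0x22:6|rd=3:4|rs=0:4|pad=0:2 = 0x88c0; little→ c0 88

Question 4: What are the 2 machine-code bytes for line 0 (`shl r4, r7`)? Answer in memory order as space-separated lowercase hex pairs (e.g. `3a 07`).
1c 7d

L0: shl op=0x1f:6|rd=4:4|rs=7:4|pad=0:2 ⇒ 0x7d1c ⇒ little 1c 7d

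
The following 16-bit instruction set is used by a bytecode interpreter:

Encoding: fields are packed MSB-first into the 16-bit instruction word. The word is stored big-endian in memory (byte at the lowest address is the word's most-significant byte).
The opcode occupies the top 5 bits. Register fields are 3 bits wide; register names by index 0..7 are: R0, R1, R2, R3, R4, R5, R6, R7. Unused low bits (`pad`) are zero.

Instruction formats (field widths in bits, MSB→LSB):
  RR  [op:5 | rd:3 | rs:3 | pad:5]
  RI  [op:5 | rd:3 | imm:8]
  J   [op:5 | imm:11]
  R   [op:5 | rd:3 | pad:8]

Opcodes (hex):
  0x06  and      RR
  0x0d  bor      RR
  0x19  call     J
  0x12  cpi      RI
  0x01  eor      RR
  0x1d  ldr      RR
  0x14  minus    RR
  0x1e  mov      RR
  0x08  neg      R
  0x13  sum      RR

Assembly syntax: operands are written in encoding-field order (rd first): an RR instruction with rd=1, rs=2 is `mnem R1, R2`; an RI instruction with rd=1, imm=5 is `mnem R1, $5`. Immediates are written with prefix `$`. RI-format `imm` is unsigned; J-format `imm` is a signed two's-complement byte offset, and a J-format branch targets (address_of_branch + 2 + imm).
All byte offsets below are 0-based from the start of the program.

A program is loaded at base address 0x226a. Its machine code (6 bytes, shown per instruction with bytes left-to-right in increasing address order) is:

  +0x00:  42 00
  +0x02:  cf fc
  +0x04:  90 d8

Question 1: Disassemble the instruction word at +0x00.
[00] 42 00 → 0x4200
  op=0x4200>>11=0x8 ⇒ neg (R)
  [10:8] rd=2 = R2

neg R2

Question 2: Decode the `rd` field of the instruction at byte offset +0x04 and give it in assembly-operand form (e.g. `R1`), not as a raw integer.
off 0x04: read 90 d8 as big → 0x90d8
  op=0x90d8>>11=0x12 ⇒ cpi (RI)
  rd@[10:8]=0x0 ⇒ R0
  imm@[7:0]=0xd8 ⇒ $216

R0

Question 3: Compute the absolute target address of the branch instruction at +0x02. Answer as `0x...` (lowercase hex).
[02] cf fc → 0xcffc
  opcode bits[15:11]=0x19: call/J
  imm: (w>>0)&0x7ff=0x7fc (s11→-4) → $-4
  target = base 0x226a + off 0x02 + 2 + imm -4 = 0x226a

0x226a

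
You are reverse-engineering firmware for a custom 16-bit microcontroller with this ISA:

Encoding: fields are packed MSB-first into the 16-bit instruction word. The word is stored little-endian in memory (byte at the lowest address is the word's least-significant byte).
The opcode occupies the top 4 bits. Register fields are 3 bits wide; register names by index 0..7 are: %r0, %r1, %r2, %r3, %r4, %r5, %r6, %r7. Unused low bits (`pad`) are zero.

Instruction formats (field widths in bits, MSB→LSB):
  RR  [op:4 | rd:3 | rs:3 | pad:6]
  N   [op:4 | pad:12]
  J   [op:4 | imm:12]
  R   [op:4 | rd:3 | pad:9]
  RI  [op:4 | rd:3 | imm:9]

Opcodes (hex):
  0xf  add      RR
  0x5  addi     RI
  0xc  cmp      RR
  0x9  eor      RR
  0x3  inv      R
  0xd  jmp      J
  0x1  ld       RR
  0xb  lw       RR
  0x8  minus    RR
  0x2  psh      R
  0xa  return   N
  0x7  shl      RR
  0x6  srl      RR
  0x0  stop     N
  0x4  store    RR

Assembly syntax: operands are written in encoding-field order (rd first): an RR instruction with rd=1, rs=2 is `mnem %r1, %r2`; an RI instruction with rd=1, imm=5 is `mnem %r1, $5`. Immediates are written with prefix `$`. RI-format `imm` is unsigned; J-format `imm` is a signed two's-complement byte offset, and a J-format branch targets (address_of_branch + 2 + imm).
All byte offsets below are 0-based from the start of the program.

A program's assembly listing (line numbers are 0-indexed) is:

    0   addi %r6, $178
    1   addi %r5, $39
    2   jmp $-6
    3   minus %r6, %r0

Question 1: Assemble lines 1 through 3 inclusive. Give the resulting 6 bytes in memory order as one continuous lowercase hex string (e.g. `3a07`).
275afadf008c

1. addi fields op=0x5:4|rd=5:3|imm=39:9 → word 5a27h → 27 5a
2. jmp fields op=0xd:4|imm=-6:12 → word dffah → fa df
3. minus fields op=0x8:4|rd=6:3|rs=0:3|pad=0:6 → word 8c00h → 00 8c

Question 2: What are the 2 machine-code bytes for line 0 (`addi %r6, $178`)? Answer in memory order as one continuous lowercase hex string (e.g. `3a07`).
b25c

L0: addi op=0x5:4|rd=6:3|imm=178:9 ⇒ 0x5cb2 ⇒ little b2 5c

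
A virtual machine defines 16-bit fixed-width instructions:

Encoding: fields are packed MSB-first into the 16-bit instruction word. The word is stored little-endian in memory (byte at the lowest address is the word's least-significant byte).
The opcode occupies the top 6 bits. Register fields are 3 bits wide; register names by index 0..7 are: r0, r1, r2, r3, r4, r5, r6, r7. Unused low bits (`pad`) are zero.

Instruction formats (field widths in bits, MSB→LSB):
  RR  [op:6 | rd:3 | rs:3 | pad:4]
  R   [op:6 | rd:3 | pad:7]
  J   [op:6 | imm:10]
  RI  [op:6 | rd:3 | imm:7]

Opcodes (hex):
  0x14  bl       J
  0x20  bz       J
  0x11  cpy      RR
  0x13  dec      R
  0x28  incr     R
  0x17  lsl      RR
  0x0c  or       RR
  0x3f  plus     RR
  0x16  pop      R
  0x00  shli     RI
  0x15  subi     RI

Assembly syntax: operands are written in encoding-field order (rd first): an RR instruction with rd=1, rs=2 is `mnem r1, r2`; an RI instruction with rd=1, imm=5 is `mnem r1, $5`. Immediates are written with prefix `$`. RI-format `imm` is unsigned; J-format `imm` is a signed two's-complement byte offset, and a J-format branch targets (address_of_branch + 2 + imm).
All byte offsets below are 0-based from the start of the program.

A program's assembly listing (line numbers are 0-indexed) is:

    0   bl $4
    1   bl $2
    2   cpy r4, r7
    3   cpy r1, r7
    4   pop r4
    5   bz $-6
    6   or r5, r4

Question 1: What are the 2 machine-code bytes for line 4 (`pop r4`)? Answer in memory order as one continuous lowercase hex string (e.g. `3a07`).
005a

L4: pop op=0x16:6|rd=4:3|pad=0:7 ⇒ 0x5a00 ⇒ little 00 5a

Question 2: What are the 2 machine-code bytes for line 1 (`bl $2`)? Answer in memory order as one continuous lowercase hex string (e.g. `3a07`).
0250

1. bl fields op=0x14:6|imm=2:10 → word 5002h → 02 50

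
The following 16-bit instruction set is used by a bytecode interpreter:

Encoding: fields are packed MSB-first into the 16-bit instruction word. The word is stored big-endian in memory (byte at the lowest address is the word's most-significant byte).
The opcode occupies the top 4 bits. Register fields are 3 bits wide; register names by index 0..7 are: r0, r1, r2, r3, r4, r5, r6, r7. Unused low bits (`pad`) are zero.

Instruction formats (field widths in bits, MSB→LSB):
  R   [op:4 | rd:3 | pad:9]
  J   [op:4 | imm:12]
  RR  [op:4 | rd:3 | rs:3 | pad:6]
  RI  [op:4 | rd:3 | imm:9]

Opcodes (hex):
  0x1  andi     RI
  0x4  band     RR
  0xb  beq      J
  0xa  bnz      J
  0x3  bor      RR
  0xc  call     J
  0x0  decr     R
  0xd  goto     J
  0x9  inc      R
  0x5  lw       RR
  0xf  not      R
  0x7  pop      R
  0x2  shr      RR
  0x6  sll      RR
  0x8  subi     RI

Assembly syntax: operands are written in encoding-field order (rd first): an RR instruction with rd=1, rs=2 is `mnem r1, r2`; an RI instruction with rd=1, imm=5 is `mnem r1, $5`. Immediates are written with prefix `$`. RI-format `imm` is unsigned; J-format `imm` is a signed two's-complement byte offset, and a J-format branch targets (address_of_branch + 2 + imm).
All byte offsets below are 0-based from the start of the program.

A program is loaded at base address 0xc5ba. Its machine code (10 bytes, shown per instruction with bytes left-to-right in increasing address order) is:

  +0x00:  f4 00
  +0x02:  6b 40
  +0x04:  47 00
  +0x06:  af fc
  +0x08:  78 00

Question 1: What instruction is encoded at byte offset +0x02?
@+02  big-endian(6b 40) = 0x6b40
  top 4b → 0x6 → sll [RR]
  rd: (w>>9)&0x7=0x5 → r5
  rs: (w>>6)&0x7=0x5 → r5

sll r5, r5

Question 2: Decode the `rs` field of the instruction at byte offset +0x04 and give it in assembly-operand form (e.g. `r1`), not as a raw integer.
r4

@+04  big-endian(47 00) = 0x4700
  top 4b → 0x4 → band [RR]
  [11:9] rd=3 = r3
  [8:6] rs=4 = r4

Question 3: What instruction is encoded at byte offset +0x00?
off 0x00: read f4 00 as big → 0xf400
  top 4b → 0xf → not [R]
  rd: (w>>9)&0x7=0x2 → r2

not r2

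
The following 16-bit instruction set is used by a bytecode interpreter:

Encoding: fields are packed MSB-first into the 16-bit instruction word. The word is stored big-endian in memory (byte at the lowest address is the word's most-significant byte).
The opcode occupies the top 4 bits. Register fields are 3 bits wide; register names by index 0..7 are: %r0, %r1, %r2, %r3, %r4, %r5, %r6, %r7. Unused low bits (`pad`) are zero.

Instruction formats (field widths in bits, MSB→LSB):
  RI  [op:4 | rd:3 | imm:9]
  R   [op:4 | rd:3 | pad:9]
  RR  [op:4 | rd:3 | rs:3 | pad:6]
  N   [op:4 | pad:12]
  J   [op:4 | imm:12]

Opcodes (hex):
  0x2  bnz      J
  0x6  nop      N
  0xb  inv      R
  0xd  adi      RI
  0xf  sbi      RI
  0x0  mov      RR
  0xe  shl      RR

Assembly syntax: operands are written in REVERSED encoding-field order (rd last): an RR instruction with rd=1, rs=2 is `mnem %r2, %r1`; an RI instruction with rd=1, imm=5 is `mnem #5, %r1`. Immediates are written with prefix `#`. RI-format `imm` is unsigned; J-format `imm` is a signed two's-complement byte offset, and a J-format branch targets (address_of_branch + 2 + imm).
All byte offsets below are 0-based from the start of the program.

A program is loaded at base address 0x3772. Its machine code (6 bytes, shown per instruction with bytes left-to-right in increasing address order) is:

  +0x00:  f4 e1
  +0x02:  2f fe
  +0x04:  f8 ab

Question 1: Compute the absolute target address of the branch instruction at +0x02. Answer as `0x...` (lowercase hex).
@+02  big-endian(2f fe) = 0x2ffe
  top 4b → 0x2 → bnz [J]
  imm@[11:0]=0xffe (s12→-2) ⇒ #-2
  target = base 0x3772 + off 0x02 + 2 + imm -2 = 0x3774

0x3774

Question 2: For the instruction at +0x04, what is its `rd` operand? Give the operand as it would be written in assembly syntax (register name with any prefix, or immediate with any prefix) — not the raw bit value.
off 0x04: read f8 ab as big → 0xf8ab
  op=0xf8ab>>12=0xf ⇒ sbi (RI)
  rd@[11:9]=0x4 ⇒ %r4
  imm@[8:0]=0xab ⇒ #171

%r4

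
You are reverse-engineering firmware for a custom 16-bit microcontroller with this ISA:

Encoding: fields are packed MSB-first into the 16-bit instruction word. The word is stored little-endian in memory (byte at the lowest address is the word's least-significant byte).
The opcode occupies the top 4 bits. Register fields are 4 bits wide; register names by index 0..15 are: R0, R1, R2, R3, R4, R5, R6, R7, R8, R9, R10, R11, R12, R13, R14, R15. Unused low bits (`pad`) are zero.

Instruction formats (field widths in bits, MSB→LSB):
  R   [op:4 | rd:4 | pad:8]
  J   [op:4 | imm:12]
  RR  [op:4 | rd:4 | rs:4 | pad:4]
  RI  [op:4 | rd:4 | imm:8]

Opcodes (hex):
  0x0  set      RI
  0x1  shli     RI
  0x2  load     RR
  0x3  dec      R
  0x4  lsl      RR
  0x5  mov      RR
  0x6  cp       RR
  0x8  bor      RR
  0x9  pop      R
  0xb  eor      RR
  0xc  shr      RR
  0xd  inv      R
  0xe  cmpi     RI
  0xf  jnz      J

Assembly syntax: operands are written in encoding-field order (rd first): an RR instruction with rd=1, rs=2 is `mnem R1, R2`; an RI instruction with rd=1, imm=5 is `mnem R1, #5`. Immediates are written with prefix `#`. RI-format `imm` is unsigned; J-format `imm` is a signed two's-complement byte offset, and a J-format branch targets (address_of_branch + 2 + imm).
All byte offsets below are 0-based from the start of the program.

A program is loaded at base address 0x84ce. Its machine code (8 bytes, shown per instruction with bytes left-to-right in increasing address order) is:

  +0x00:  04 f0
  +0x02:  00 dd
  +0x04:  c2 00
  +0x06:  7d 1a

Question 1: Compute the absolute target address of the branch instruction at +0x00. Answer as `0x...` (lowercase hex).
0x84d4

@+00  little-endian(04 f0) = 0xf004
  opcode bits[15:12]=0xf: jnz/J
  imm@[11:0]=0x4 ⇒ #4
  target = base 0x84ce + off 0x00 + 2 + imm 4 = 0x84d4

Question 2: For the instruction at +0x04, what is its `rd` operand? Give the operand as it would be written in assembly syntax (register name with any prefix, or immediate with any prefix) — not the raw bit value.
off 0x04: read c2 00 as little → 0x00c2
  top 4b → 0x0 → set [RI]
  rd@[11:8]=0x0 ⇒ R0
  imm@[7:0]=0xc2 ⇒ #194

R0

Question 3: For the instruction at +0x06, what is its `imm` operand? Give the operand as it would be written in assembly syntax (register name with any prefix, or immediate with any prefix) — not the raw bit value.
off 0x06: read 7d 1a as little → 0x1a7d
  op=0x1a7d>>12=0x1 ⇒ shli (RI)
  rd@[11:8]=0xa ⇒ R10
  imm@[7:0]=0x7d ⇒ #125

#125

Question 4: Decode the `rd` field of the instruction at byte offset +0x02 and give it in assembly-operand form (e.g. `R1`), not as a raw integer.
R13

@+02  little-endian(00 dd) = 0xdd00
  op=0xdd00>>12=0xd ⇒ inv (R)
  rd@[11:8]=0xd ⇒ R13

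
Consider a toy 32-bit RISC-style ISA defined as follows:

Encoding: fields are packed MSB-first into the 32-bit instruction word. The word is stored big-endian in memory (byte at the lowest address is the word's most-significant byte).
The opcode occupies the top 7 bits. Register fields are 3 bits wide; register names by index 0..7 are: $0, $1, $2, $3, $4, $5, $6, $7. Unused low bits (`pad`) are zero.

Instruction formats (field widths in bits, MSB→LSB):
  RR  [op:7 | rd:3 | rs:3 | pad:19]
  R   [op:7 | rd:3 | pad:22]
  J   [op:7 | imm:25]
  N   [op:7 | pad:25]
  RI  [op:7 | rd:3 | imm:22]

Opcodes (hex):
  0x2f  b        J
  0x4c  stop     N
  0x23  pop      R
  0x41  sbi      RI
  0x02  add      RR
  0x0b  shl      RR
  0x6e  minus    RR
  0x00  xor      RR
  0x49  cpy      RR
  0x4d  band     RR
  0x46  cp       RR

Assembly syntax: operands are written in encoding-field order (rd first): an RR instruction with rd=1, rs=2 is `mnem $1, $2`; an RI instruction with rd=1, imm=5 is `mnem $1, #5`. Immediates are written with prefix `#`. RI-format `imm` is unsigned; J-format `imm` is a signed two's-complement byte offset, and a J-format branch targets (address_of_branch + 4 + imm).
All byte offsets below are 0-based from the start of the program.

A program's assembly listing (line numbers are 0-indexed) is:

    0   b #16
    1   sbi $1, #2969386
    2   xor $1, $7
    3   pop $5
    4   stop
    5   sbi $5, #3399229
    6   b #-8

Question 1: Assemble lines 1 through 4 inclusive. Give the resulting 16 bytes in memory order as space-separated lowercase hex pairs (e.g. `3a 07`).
line 1 (sbi): pack op=0x41:7|rd=1:3|imm=2969386:22 = 0x826d4f2a; big→ 82 6d 4f 2a
line 2 (xor): pack op=0x0:7|rd=1:3|rs=7:3|pad=0:19 = 0x00780000; big→ 00 78 00 00
line 3 (pop): pack op=0x23:7|rd=5:3|pad=0:22 = 0x47400000; big→ 47 40 00 00
line 4 (stop): pack op=0x4c:7|pad=0:25 = 0x98000000; big→ 98 00 00 00

82 6d 4f 2a 00 78 00 00 47 40 00 00 98 00 00 00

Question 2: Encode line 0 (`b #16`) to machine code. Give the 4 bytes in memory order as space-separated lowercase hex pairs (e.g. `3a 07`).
0. b fields op=0x2f:7|imm=16:25 → word 5e000010h → 5e 00 00 10

5e 00 00 10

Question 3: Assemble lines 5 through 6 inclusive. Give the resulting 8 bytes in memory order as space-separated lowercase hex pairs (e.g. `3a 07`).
83 73 de 3d 5f ff ff f8

L5: sbi op=0x41:7|rd=5:3|imm=3399229:22 ⇒ 0x8373de3d ⇒ big 83 73 de 3d
L6: b op=0x2f:7|imm=-8:25 ⇒ 0x5ffffff8 ⇒ big 5f ff ff f8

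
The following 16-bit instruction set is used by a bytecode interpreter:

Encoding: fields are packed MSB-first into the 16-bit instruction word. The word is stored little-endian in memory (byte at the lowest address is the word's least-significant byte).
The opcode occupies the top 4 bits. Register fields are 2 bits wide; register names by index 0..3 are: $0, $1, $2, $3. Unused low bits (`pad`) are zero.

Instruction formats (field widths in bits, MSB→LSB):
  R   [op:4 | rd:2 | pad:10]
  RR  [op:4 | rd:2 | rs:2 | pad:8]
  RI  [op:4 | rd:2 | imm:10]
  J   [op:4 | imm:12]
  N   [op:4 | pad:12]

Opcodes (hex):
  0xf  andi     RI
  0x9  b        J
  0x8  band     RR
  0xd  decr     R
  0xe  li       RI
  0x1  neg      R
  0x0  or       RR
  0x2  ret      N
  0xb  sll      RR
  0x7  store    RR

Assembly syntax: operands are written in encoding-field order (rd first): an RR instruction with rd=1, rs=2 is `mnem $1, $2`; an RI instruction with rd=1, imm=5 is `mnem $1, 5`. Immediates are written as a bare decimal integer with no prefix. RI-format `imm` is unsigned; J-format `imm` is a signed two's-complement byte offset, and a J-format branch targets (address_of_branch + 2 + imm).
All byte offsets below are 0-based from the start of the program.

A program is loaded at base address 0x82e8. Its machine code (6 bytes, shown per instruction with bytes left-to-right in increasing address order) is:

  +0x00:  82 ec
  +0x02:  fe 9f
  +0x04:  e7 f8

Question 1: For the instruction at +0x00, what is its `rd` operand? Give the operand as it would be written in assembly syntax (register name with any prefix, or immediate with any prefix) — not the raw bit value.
$3

+0x00: 82 ec ⇒ word 0xec82 (little)
  top 4b → 0xe → li [RI]
  rd@[11:10]=0x3 ⇒ $3
  imm@[9:0]=0x82 ⇒ 130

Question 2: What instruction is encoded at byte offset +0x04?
+0x04: e7 f8 ⇒ word 0xf8e7 (little)
  top 4b → 0xf → andi [RI]
  rd@[11:10]=0x2 ⇒ $2
  imm@[9:0]=0xe7 ⇒ 231

andi $2, 231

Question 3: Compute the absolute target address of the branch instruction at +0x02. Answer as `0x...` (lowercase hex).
0x82ea

off 0x02: read fe 9f as little → 0x9ffe
  top 4b → 0x9 → b [J]
  [11:0] imm=4094 (s12→-2) = -2
  target = base 0x82e8 + off 0x02 + 2 + imm -2 = 0x82ea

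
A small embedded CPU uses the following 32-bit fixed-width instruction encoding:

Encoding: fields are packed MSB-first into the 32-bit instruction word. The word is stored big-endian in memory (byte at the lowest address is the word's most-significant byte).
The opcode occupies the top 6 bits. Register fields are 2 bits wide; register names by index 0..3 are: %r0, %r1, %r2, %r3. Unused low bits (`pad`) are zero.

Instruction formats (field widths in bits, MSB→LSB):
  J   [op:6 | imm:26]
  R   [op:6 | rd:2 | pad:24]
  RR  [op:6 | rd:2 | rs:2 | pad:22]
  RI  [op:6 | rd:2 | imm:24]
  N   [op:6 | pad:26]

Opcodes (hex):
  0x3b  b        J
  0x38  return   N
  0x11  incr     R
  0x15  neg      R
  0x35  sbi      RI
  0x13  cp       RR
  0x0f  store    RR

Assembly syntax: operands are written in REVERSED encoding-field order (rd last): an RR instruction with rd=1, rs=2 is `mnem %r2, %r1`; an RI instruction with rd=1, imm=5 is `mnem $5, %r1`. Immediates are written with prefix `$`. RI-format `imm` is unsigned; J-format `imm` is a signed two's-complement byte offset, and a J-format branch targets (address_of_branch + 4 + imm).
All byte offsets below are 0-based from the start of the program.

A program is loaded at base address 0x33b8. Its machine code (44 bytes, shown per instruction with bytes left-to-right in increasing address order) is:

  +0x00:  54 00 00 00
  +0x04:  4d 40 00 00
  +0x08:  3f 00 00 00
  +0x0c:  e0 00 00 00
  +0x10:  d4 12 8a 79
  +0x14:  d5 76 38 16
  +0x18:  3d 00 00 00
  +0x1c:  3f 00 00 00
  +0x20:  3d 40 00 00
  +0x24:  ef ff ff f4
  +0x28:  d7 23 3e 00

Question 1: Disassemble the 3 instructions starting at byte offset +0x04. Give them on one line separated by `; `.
cp %r1, %r1; store %r0, %r3; return

+0x04: 4d 40 00 00 ⇒ word 0x4d400000 (big)
  op=0x4d400000>>26=0x13 ⇒ cp (RR)
  rd@[25:24]=0x1 ⇒ %r1
  rs@[23:22]=0x1 ⇒ %r1
+0x08: 3f 00 00 00 ⇒ word 0x3f000000 (big)
  op=0x3f000000>>26=0xf ⇒ store (RR)
  rd@[25:24]=0x3 ⇒ %r3
  rs@[23:22]=0x0 ⇒ %r0
+0x0c: e0 00 00 00 ⇒ word 0xe0000000 (big)
  op=0xe0000000>>26=0x38 ⇒ return (N)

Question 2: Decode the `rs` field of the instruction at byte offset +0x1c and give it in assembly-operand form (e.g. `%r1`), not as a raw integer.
%r0

[1c] 3f 00 00 00 → 0x3f000000
  op=0x3f000000>>26=0xf ⇒ store (RR)
  rd@[25:24]=0x3 ⇒ %r3
  rs@[23:22]=0x0 ⇒ %r0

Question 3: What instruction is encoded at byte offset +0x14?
sbi $7747606, %r1

+0x14: d5 76 38 16 ⇒ word 0xd5763816 (big)
  op=0xd5763816>>26=0x35 ⇒ sbi (RI)
  rd@[25:24]=0x1 ⇒ %r1
  imm@[23:0]=0x763816 ⇒ $7747606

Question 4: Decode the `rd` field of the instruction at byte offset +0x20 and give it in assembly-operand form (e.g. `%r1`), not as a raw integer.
off 0x20: read 3d 40 00 00 as big → 0x3d400000
  op=0x3d400000>>26=0xf ⇒ store (RR)
  [25:24] rd=1 = %r1
  [23:22] rs=1 = %r1

%r1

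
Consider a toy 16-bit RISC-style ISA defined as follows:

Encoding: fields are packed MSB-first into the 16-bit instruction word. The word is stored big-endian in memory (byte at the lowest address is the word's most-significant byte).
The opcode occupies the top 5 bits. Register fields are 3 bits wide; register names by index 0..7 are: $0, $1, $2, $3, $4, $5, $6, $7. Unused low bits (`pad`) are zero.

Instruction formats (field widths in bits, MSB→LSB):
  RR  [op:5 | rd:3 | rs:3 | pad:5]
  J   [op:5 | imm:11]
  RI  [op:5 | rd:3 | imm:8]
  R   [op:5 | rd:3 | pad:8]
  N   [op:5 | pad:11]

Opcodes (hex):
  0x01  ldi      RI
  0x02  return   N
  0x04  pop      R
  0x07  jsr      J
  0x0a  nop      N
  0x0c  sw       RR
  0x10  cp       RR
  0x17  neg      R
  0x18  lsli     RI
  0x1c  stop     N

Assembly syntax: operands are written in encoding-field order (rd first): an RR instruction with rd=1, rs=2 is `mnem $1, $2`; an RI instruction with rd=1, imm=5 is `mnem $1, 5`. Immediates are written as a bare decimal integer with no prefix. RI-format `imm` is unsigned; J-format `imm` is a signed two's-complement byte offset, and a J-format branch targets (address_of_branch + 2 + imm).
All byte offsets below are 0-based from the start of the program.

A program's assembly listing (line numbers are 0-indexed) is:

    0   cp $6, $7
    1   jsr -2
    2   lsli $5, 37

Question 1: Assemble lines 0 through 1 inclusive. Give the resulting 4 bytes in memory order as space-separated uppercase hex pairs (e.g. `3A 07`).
86 E0 3F FE

0. cp fields op=0x10:5|rd=6:3|rs=7:3|pad=0:5 → word 86e0h → 86 e0
1. jsr fields op=0x7:5|imm=-2:11 → word 3ffeh → 3f fe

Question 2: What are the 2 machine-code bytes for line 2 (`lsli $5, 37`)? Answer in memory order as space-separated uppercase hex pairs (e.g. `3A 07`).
2. lsli fields op=0x18:5|rd=5:3|imm=37:8 → word c525h → c5 25

C5 25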